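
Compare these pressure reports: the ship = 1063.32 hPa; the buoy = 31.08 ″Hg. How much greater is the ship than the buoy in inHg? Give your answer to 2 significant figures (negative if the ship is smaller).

0.32 inHg

the ship: 1063.32 hPa = 31.3998 inHg.
Difference: 31.3998 − 31.0800 = 0.32 inHg.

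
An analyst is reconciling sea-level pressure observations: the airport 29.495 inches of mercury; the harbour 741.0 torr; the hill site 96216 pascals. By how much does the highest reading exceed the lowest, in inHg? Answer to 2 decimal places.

1.08 inHg

the harbour: 741.0 mmHg = 29.1732 inHg.
the hill site: 96216 Pa = 28.4126 inHg.
Spread: 29.4950 − 28.4126 = 1.08 inHg.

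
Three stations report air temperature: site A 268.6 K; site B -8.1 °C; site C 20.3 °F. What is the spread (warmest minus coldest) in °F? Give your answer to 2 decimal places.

site A: 268.6 K = -4.550 °C.
site C: 20.3 °F = -6.500 °C.
Spread: (-4.550) − (-8.100) = 3.550 °C = 6.39 °F.

6.39 °F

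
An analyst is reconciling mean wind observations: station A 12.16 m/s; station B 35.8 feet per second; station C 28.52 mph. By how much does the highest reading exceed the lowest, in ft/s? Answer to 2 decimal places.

station A: 12.16 m/s = 39.8950 ft/s.
station C: 28.52 mph = 41.8293 ft/s.
Spread: 41.8293 − 35.8000 = 6.03 ft/s.

6.03 ft/s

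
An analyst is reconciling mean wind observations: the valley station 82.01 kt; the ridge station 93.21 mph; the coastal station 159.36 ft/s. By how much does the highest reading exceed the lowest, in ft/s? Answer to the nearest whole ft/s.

23 ft/s

the valley station: 82.01 kt = 138.42 ft/s.
the ridge station: 93.21 mph = 136.71 ft/s.
Spread: 159.36 − 136.71 = 23 ft/s.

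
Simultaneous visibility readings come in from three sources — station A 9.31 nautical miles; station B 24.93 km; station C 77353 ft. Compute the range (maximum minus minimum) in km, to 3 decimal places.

station A: 9.31 nmi = 17.24212 km.
station C: 77353 ft = 23.57719 km.
Spread: 24.93000 − 17.24212 = 7.688 km.

7.688 km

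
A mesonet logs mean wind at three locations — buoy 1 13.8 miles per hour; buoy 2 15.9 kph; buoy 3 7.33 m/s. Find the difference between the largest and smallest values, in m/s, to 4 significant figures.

2.913 m/s

buoy 1: 13.8 mph = 6.16915 m/s.
buoy 2: 15.9 km/h = 4.41667 m/s.
Spread: 7.33000 − 4.41667 = 2.913 m/s.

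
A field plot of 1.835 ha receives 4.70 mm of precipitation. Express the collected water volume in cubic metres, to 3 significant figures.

86.2 cubic metres

Area: 1.835 ha = 18350 m².
1 mm over 1 m² is 1 L, so volume = 4.7 × 18350 = 86245 L = 86.2 m³.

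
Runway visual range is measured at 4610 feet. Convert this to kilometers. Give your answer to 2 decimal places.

1.41 km

1 ft = 0.0003048 km, so 4610 × 0.0003048 = 1.41 km.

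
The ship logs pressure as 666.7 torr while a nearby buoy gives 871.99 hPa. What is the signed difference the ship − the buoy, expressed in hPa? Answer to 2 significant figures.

the ship: 666.7 mmHg = 888.86 hPa.
Difference: 888.86 − 871.99 = 17 hPa.

17 hPa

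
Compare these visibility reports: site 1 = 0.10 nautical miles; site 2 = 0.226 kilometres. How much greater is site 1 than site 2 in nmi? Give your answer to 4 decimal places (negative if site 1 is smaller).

site 2: 0.226 km = 0.122030 nmi.
Difference: 0.100000 − 0.122030 = -0.0220 nmi.

-0.0220 nmi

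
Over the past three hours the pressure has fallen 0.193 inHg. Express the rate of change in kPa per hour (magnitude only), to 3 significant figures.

0.218 kPa per hour

0.193 inHg / 3 h × 3.38639 kPa/inHg = 0.218 kPa/h.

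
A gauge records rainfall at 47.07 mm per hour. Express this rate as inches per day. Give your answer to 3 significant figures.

44.5 in/day

47.07 mm/hour × 0.0393701 in/mm × 24 hour/day = 44.5 in/day.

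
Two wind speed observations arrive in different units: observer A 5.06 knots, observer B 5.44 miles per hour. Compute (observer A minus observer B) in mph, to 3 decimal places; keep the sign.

observer A: 5.06 kt = 5.82294 mph.
Difference: 5.82294 − 5.44000 = 0.383 mph.

0.383 mph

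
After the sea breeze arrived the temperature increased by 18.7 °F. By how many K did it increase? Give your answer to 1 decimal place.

10.4 K

A change of 1 °C equals a change of 1.8 °F: ΔK = 18.7 × 0.5556 = 10.4 K.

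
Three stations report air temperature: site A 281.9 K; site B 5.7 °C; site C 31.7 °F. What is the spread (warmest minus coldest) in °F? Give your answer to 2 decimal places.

16.05 °F

site A: 281.9 K = 8.750 °C.
site C: 31.7 °F = -0.167 °C.
Spread: 8.750 − (-0.167) = 8.917 °C = 16.05 °F.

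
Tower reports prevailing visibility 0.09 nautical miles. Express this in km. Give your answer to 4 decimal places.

1 nmi = 1.852 km, so 0.09 × 1.852 = 0.1667 km.

0.1667 km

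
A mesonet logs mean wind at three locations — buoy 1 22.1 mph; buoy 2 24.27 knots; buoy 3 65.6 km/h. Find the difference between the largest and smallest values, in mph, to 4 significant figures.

18.66 mph

buoy 2: 24.27 kt = 27.9294 mph.
buoy 3: 65.6 km/h = 40.7620 mph.
Spread: 40.7620 − 22.1000 = 18.66 mph.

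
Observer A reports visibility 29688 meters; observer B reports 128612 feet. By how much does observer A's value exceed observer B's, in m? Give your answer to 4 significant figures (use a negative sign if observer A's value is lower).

observer B: 128612 ft = 39200.94 m.
Difference: 29688.00 − 39200.94 = -9513 m.

-9513 m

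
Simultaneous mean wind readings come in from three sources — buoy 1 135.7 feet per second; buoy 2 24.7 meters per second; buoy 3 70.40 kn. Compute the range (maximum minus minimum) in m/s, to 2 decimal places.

buoy 1: 135.7 ft/s = 41.3614 m/s.
buoy 3: 70.40 kt = 36.2169 m/s.
Spread: 41.3614 − 24.7000 = 16.66 m/s.

16.66 m/s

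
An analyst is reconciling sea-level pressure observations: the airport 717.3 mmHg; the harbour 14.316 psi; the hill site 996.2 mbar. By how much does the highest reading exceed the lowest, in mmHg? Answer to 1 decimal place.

the harbour: 14.316 psi = 740.351 mmHg.
the hill site: 996.2 mb = 747.211 mmHg.
Spread: 747.211 − 717.300 = 29.9 mmHg.

29.9 mmHg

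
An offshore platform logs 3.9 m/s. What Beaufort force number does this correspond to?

Beaufort force 3

3.9 m/s lies in the Beaufort 3 band (gentle breeze, 3.4–5.4 m/s).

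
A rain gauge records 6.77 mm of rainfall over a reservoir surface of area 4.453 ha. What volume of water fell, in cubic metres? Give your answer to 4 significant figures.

Area: 4.453 ha = 44530 m².
1 mm over 1 m² is 1 L, so volume = 6.77 × 44530 = 301468.1 L = 301.5 m³.

301.5 cubic metres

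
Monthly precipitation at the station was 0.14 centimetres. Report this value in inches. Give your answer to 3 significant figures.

0.0551 in

1 cm = 0.393701 in, so 0.14 × 0.393701 = 0.0551 in.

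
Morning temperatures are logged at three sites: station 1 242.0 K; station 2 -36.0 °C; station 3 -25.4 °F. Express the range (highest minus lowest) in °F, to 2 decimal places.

station 1: 242.0 K = -31.150 °C.
station 3: -25.4 °F = -31.889 °C.
Spread: (-31.150) − (-36.000) = 4.850 °C = 8.73 °F.

8.73 °F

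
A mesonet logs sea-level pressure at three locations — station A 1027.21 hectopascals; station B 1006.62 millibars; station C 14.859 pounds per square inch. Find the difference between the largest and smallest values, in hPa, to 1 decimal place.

20.6 hPa

station B: 1006.62 mb = 1006.620 hPa.
station C: 14.859 psi = 1024.492 hPa.
Spread: 1027.210 − 1006.620 = 20.6 hPa.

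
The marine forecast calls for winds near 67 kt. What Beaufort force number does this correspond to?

Beaufort force 12

67 kt lies in the Beaufort 12 band (hurricane force, ≥64 kt).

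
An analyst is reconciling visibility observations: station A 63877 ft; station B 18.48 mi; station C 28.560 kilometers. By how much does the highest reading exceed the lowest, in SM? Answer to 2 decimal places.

station A: 63877 ft = 12.0979 SM.
station C: 28.560 km = 17.7464 SM.
Spread: 18.4800 − 12.0979 = 6.38 SM.

6.38 SM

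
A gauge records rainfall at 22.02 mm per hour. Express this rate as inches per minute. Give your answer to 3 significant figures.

22.02 mm/hour × 0.0393701 in/mm × 0.0166667 hour/minute = 0.0144 in/minute.

0.0144 in/minute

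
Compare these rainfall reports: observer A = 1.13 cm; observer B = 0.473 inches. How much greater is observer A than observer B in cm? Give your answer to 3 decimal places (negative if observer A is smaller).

-0.071 cm

observer B: 0.473 in = 1.20142 cm.
Difference: 1.13000 − 1.20142 = -0.071 cm.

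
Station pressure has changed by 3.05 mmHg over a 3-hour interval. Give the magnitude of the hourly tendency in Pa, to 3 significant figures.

136 Pa per hour

3.05 mmHg / 3 h × 133.322 Pa/mmHg = 136 Pa/h.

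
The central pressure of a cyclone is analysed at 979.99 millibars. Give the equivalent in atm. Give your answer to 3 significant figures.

1 mb = 0.000986923 atm, so 979.99 × 0.000986923 = 0.967 atm.

0.967 atm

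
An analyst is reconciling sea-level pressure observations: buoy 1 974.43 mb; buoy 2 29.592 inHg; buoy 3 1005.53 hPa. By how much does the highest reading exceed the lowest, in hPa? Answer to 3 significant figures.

31.1 hPa

buoy 1: 974.43 mb = 974.430 hPa.
buoy 2: 29.592 inHg = 1002.100 hPa.
Spread: 1005.530 − 974.430 = 31.1 hPa.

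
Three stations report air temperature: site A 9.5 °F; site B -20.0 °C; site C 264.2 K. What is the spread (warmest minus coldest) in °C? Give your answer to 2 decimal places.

11.05 °C

site A: 9.5 °F = -12.500 °C.
site C: 264.2 K = -8.950 °C.
Spread: (-8.950) − (-20.000) = 11.050 °C.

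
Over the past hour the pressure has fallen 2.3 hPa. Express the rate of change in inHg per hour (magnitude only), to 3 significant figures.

0.0679 inHg per hour

2.3 hPa / 1 h × 0.02953 inHg/hPa = 0.0679 inHg/h.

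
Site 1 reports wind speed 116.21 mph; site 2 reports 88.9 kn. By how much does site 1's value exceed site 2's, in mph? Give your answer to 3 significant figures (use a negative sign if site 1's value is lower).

13.9 mph

site 2: 88.9 kt = 102.304 mph.
Difference: 116.210 − 102.304 = 13.9 mph.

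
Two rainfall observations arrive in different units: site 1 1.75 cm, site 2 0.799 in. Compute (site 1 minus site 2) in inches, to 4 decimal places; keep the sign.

site 1: 1.75 cm = 0.688976 in.
Difference: 0.688976 − 0.799000 = -0.1100 in.

-0.1100 in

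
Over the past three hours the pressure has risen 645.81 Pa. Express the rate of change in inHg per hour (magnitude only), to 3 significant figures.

645.81 Pa / 3 h × 0.0002953 inHg/Pa = 0.0636 inHg/h.

0.0636 inHg per hour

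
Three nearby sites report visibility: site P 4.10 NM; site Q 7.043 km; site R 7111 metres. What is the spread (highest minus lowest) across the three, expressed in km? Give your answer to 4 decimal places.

site P: 4.10 nmi = 7.593200 km.
site R: 7111 m = 7.111000 km.
Spread: 7.593200 − 7.043000 = 0.5502 km.

0.5502 km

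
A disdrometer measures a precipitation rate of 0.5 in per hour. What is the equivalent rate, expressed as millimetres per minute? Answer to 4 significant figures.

0.2117 mm/minute

0.5 in/hour × 25.4 mm/in × 0.0166667 hour/minute = 0.2117 mm/minute.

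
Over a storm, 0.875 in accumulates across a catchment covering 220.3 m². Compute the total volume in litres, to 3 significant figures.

4900 litres

Depth: 0.875 in × 25.4 = 22.225 mm.
1 mm over 1 m² is 1 L, so volume = 22.225 × 220.3 = 4896.1675 L ≈ 4900 L.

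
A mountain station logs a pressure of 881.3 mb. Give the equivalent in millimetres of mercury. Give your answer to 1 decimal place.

661.0 mmHg

1 mb = 0.750062 mmHg, so 881.3 × 0.750062 = 661.0 mmHg.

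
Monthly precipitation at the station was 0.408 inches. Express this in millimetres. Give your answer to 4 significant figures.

10.36 mm

1 in = 25.4 mm, so 0.408 × 25.4 = 10.36 mm.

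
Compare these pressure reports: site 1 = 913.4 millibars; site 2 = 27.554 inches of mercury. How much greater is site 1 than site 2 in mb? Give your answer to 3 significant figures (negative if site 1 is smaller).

site 2: 27.554 inHg = 933.086 mb.
Difference: 913.400 − 933.086 = -19.7 mb.

-19.7 mb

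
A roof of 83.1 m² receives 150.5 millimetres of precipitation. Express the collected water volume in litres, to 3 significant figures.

12500 litres

1 mm over 1 m² is 1 L, so volume = 150.5 × 83.1 = 12506.55 L ≈ 12500 L.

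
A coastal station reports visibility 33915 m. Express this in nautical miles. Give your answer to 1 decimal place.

1 m = 0.000539957 nmi, so 33915 × 0.000539957 = 18.3 nmi.

18.3 nmi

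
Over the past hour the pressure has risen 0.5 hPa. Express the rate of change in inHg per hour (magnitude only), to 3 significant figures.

0.5 hPa / 1 h × 0.02953 inHg/hPa = 0.0148 inHg/h.

0.0148 inHg per hour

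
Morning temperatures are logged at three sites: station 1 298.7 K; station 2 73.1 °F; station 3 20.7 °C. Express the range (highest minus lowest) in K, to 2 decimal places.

4.85 K

station 1: 298.7 K = 25.550 °C.
station 2: 73.1 °F = 22.833 °C.
Spread: 25.550 − 20.700 = 4.850 °C.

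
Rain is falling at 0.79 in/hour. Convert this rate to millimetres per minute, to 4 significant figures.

0.3344 mm/minute

0.79 in/hour × 25.4 mm/in × 0.0166667 hour/minute = 0.3344 mm/minute.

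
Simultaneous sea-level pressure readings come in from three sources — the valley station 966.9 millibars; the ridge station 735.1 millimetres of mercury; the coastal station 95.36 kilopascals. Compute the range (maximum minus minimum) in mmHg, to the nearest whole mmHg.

the valley station: 966.9 mb = 725.23 mmHg.
the coastal station: 95.36 kPa = 715.26 mmHg.
Spread: 735.10 − 715.26 = 20 mmHg.

20 mmHg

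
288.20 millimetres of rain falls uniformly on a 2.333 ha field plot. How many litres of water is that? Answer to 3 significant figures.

Area: 2.333 ha = 23330 m².
1 mm over 1 m² is 1 L, so volume = 288.2 × 23330 = 6723706 L ≈ 6720000 L.

6720000 litres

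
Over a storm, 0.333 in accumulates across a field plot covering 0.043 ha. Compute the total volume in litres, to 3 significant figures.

Depth: 0.333 in × 25.4 = 8.4582 mm.
Area: 0.043 ha = 430 m².
1 mm over 1 m² is 1 L, so volume = 8.4582 × 430 = 3637.026 L ≈ 3640 L.

3640 litres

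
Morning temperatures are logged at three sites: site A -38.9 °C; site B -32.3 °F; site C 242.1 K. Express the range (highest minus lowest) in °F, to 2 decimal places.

14.13 °F

site B: -32.3 °F = -35.722 °C.
site C: 242.1 K = -31.050 °C.
Spread: (-31.050) − (-38.900) = 7.850 °C = 14.13 °F.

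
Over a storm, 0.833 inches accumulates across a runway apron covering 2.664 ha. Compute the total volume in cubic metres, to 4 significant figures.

563.7 cubic metres

Depth: 0.833 in × 25.4 = 21.1582 mm.
Area: 2.664 ha = 26640 m².
1 mm over 1 m² is 1 L, so volume = 21.1582 × 26640 = 563654.45 L = 563.7 m³.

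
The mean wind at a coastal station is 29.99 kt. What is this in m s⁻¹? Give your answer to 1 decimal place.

15.4 m/s

1 kt = 0.514444 m/s, so 29.99 × 0.514444 = 15.4 m/s.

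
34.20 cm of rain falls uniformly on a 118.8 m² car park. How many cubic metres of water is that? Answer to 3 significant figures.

Depth: 34.20 cm × 10 = 342 mm.
1 mm over 1 m² is 1 L, so volume = 342 × 118.8 = 40629.6 L = 40.6 m³.

40.6 cubic metres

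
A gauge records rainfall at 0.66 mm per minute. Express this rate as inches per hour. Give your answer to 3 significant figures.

0.66 mm/minute × 0.0393701 in/mm × 60 minute/hour = 1.56 in/hour.

1.56 in/hour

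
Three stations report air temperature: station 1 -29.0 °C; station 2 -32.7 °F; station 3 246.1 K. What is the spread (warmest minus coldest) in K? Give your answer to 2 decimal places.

station 2: -32.7 °F = -35.944 °C.
station 3: 246.1 K = -27.050 °C.
Spread: (-27.050) − (-35.944) = 8.894 °C.

8.89 K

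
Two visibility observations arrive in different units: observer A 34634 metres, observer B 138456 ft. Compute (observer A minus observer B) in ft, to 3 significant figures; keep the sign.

observer A: 34634 m = 113628.61 ft.
Difference: 113628.61 − 138456.00 = -24800 ft.

-24800 ft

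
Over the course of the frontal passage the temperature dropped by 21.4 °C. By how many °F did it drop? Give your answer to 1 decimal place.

A change of 1 °C equals a change of 1.8 °F: Δ°F = 21.4 × 1.8 = 38.5 °F.

38.5 °F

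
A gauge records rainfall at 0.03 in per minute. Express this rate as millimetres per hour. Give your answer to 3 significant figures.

45.7 mm/hour

0.03 in/minute × 25.4 mm/in × 60 minute/hour = 45.7 mm/hour.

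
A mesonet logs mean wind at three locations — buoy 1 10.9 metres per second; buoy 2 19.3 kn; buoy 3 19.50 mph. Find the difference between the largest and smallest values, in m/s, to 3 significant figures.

2.18 m/s

buoy 2: 19.3 kt = 9.9288 m/s.
buoy 3: 19.50 mph = 8.7173 m/s.
Spread: 10.9000 − 8.7173 = 2.18 m/s.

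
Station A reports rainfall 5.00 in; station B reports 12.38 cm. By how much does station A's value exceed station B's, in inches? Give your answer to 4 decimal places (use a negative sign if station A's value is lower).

station B: 12.38 cm = 4.874016 in.
Difference: 5.000000 − 4.874016 = 0.1260 in.

0.1260 in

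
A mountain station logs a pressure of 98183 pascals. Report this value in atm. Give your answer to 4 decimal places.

1 Pa = 9.86923e-06 atm, so 98183 × 9.86923e-06 = 0.9690 atm.

0.9690 atm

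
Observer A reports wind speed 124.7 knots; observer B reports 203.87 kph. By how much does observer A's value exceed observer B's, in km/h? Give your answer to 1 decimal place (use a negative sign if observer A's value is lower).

observer A: 124.7 kt = 230.944 km/h.
Difference: 230.944 − 203.870 = 27.1 km/h.

27.1 km/h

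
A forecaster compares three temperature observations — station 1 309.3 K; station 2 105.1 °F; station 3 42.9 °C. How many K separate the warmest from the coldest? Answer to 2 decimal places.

station 1: 309.3 K = 36.150 °C.
station 2: 105.1 °F = 40.611 °C.
Spread: 42.900 − 36.150 = 6.750 °C.

6.75 K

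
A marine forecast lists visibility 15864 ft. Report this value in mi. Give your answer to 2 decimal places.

1 ft = 0.000189394 SM, so 15864 × 0.000189394 = 3.00 SM.

3.00 SM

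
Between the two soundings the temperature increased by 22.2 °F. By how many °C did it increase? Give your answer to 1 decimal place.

For a temperature change the 32° offset cancels: Δ°C = 22.2 × 0.5556 = 12.3 °C.

12.3 °C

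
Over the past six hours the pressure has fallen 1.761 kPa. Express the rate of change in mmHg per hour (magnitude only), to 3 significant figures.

1.761 kPa / 6 h × 7.50062 mmHg/kPa = 2.20 mmHg/h.

2.20 mmHg per hour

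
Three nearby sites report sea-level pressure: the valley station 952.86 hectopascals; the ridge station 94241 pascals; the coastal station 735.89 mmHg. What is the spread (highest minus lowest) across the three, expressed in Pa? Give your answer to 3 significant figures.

the valley station: 952.86 hPa = 95286.00 Pa.
the coastal station: 735.89 mmHg = 98110.61 Pa.
Spread: 98110.61 − 94241.00 = 3870 Pa.

3870 Pa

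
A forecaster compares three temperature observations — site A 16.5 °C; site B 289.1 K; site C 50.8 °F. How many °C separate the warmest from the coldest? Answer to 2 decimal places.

6.06 °C

site B: 289.1 K = 15.950 °C.
site C: 50.8 °F = 10.444 °C.
Spread: 16.500 − 10.444 = 6.056 °C.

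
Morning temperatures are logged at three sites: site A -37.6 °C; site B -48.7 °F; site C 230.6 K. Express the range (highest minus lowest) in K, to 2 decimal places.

7.23 K

site B: -48.7 °F = -44.833 °C.
site C: 230.6 K = -42.550 °C.
Spread: (-37.600) − (-44.833) = 7.233 °C.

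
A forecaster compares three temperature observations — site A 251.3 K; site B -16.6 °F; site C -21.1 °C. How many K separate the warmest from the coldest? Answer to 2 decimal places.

5.90 K

site A: 251.3 K = -21.850 °C.
site B: -16.6 °F = -27.000 °C.
Spread: (-21.100) − (-27.000) = 5.900 °C.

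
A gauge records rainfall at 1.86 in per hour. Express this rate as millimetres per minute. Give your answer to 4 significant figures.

0.7874 mm/minute

1.86 in/hour × 25.4 mm/in × 0.0166667 hour/minute = 0.7874 mm/minute.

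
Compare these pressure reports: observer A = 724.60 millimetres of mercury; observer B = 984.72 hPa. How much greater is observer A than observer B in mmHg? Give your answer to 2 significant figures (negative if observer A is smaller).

observer B: 984.72 hPa = 738.60 mmHg.
Difference: 724.60 − 738.60 = -14 mmHg.

-14 mmHg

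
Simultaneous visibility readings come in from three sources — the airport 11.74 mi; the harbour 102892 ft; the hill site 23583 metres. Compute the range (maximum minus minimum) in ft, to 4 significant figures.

the airport: 11.74 SM = 61987.20 ft.
the hill site: 23583 m = 77372.05 ft.
Spread: 102892.00 − 61987.20 = 40900 ft.

40900 ft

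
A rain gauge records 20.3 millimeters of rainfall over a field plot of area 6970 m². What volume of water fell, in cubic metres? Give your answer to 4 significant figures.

141.5 cubic metres

1 mm over 1 m² is 1 L, so volume = 20.3 × 6970 = 141491 L = 141.5 m³.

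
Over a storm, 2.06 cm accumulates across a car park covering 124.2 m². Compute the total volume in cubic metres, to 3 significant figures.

2.56 cubic metres

Depth: 2.06 cm × 10 = 20.6 mm.
1 mm over 1 m² is 1 L, so volume = 20.6 × 124.2 = 2558.52 L = 2.56 m³.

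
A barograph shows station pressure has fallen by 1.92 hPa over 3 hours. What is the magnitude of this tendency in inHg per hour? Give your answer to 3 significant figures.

0.0189 inHg per hour

1.92 hPa / 3 h × 0.02953 inHg/hPa = 0.0189 inHg/h.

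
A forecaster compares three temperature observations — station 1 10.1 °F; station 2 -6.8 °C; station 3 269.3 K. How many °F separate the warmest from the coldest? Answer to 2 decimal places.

station 1: 10.1 °F = -12.167 °C.
station 3: 269.3 K = -3.850 °C.
Spread: (-3.850) − (-12.167) = 8.317 °C = 14.97 °F.

14.97 °F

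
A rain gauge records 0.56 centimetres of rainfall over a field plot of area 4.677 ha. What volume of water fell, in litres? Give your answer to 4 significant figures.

261900 litres

Depth: 0.56 cm × 10 = 5.6 mm.
Area: 4.677 ha = 46770 m².
1 mm over 1 m² is 1 L, so volume = 5.6 × 46770 = 261912 L ≈ 261900 L.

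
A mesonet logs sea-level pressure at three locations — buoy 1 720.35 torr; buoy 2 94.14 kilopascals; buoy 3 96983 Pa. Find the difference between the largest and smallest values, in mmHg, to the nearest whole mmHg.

21 mmHg

buoy 2: 94.14 kPa = 706.11 mmHg.
buoy 3: 96983 Pa = 727.43 mmHg.
Spread: 727.43 − 706.11 = 21 mmHg.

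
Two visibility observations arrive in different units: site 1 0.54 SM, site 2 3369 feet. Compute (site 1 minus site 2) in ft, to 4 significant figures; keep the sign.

site 1: 0.54 SM = 2851.200 ft.
Difference: 2851.200 − 3369.000 = -517.8 ft.

-517.8 ft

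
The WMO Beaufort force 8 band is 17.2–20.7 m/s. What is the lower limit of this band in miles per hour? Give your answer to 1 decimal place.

17.2–20.7 m/s × 2.237 = 38.5–46.3 mph.

38.5 mph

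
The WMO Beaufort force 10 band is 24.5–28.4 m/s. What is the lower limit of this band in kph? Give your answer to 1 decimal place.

24.5–28.4 m/s × 3.6 = 88.2–102.2 km/h.

88.2 km/h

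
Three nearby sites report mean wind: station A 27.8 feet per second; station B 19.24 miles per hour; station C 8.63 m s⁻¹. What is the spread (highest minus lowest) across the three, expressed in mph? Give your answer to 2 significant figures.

station A: 27.8 ft/s = 18.9545 mph.
station C: 8.63 m/s = 19.3048 mph.
Spread: 19.3048 − 18.9545 = 0.35 mph.

0.35 mph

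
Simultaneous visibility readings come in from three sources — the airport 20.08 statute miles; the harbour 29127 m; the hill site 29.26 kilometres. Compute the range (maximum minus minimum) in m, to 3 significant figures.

3190 m

the airport: 20.08 SM = 32315.63 m.
the hill site: 29.26 km = 29260.00 m.
Spread: 32315.63 − 29127.00 = 3190 m.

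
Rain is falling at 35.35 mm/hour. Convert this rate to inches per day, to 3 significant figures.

33.4 in/day

35.35 mm/hour × 0.0393701 in/mm × 24 hour/day = 33.4 in/day.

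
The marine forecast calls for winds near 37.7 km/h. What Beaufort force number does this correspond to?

Beaufort force 5

37.7 km/h = 10.5 m/s, which is Beaufort 5 (fresh breeze, 8.0–10.7 m/s).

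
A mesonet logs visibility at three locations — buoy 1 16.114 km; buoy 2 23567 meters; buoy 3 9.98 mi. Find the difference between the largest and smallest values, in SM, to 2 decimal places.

4.66 SM

buoy 1: 16.114 km = 10.0128 SM.
buoy 2: 23567 m = 14.6439 SM.
Spread: 14.6439 − 9.9800 = 4.66 SM.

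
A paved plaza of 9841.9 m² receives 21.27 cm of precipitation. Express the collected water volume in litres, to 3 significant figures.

Depth: 21.27 cm × 10 = 212.7 mm.
1 mm over 1 m² is 1 L, so volume = 212.7 × 9841.9 = 2093372.1 L ≈ 2090000 L.

2090000 litres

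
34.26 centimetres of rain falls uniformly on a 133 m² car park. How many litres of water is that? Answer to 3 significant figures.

Depth: 34.26 cm × 10 = 342.6 mm.
1 mm over 1 m² is 1 L, so volume = 342.6 × 133 = 45565.8 L ≈ 45600 L.

45600 litres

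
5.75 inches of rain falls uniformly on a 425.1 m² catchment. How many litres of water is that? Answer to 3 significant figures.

Depth: 5.75 in × 25.4 = 146.05 mm.
1 mm over 1 m² is 1 L, so volume = 146.05 × 425.1 = 62085.855 L ≈ 62100 L.

62100 litres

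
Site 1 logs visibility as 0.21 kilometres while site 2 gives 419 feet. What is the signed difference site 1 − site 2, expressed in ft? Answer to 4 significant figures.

site 1: 0.21 km = 688.976 ft.
Difference: 688.976 − 419.000 = 270.0 ft.

270.0 ft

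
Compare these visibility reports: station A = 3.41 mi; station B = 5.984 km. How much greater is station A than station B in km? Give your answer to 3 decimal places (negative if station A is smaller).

station A: 3.41 SM = 5.48786 km.
Difference: 5.48786 − 5.98400 = -0.496 km.

-0.496 km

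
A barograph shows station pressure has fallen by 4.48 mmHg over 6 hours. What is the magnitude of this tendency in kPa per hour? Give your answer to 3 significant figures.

4.48 mmHg / 6 h × 0.133322 kPa/mmHg = 0.0995 kPa/h.

0.0995 kPa per hour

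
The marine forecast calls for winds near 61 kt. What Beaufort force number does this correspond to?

61 kt lies in the Beaufort 11 band (violent storm, 56–63 kt).

Beaufort force 11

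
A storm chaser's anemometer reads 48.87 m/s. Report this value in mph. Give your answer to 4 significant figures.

1 m/s = 2.23694 mph, so 48.87 × 2.23694 = 109.3 mph.

109.3 mph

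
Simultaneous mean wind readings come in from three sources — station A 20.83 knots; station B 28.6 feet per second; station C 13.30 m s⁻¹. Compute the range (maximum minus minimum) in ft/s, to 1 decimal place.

station A: 20.83 kt = 35.157 ft/s.
station C: 13.30 m/s = 43.635 ft/s.
Spread: 43.635 − 28.600 = 15.0 ft/s.

15.0 ft/s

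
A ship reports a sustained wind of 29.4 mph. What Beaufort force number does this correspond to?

29.4 mph = 13.1 m/s, which is Beaufort 6 (strong breeze, 10.8–13.8 m/s).

Beaufort force 6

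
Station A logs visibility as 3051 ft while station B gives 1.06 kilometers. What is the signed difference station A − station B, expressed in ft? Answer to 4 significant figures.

-426.7 ft

station B: 1.06 km = 3477.690 ft.
Difference: 3051.000 − 3477.690 = -426.7 ft.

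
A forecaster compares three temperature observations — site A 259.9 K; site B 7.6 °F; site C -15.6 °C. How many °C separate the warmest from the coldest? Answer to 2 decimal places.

site A: 259.9 K = -13.250 °C.
site B: 7.6 °F = -13.556 °C.
Spread: (-13.250) − (-15.600) = 2.350 °C.

2.35 °C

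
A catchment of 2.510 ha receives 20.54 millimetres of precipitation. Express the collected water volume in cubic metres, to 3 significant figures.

516 cubic metres

Area: 2.510 ha = 25100 m².
1 mm over 1 m² is 1 L, so volume = 20.54 × 25100 = 515554 L = 516 m³.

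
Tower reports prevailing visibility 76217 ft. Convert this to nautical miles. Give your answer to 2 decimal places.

12.54 nmi

1 ft = 0.000164579 nmi, so 76217 × 0.000164579 = 12.54 nmi.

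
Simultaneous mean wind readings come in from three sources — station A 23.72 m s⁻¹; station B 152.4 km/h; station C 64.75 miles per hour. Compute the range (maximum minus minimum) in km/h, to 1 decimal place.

67.0 km/h

station A: 23.72 m/s = 85.392 km/h.
station C: 64.75 mph = 104.205 km/h.
Spread: 152.400 − 85.392 = 67.0 km/h.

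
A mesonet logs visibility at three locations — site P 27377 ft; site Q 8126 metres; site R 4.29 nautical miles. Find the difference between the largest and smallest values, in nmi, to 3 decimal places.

0.216 nmi

site P: 27377 ft = 4.50567 nmi.
site Q: 8126 m = 4.38769 nmi.
Spread: 4.50567 − 4.29000 = 0.216 nmi.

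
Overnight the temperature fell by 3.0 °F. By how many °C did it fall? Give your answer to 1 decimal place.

Converting a difference, only the 9/5 scale factor applies: Δ°C = 3.0 × 0.5556 = 1.7 °C.

1.7 °C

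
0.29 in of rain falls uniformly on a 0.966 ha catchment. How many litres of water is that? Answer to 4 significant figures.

Depth: 0.29 in × 25.4 = 7.366 mm.
Area: 0.966 ha = 9660 m².
1 mm over 1 m² is 1 L, so volume = 7.366 × 9660 = 71155.56 L ≈ 71160 L.

71160 litres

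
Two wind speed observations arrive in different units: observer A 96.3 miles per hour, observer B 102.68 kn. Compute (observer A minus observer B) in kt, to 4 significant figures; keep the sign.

observer A: 96.3 mph = 83.6824 kt.
Difference: 83.6824 − 102.6800 = -19.00 kt.

-19.00 kt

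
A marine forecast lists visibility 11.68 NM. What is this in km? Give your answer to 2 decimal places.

1 nmi = 1.852 km, so 11.68 × 1.852 = 21.63 km.

21.63 km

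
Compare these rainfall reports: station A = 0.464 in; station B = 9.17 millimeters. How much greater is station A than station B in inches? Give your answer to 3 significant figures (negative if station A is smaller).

0.103 in

station B: 9.17 mm = 0.36102 in.
Difference: 0.46400 − 0.36102 = 0.103 in.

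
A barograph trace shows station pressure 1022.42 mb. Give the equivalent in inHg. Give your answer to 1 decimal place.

1 mb = 0.02953 inHg, so 1022.42 × 0.02953 = 30.2 inHg.

30.2 inHg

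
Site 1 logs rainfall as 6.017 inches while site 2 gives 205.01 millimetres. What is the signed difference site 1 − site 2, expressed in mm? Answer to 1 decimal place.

site 1: 6.017 in = 152.832 mm.
Difference: 152.832 − 205.010 = -52.2 mm.

-52.2 mm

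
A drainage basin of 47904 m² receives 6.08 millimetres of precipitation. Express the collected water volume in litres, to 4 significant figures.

291300 litres

1 mm over 1 m² is 1 L, so volume = 6.08 × 47904 = 291256.32 L ≈ 291300 L.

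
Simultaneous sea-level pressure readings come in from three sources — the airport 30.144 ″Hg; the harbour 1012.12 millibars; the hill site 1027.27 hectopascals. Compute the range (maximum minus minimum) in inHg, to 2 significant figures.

0.45 inHg

the harbour: 1012.12 mb = 29.8879 inHg.
the hill site: 1027.27 hPa = 30.3353 inHg.
Spread: 30.3353 − 29.8879 = 0.45 inHg.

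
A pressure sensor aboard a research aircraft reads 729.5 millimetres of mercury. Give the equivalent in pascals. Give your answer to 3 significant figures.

97300 Pa

1 mmHg = 133.322 Pa, so 729.5 × 133.322 = 97300 Pa.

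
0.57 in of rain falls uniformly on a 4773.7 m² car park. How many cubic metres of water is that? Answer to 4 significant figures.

Depth: 0.57 in × 25.4 = 14.478 mm.
1 mm over 1 m² is 1 L, so volume = 14.478 × 4773.7 = 69113.629 L = 69.11 m³.

69.11 cubic metres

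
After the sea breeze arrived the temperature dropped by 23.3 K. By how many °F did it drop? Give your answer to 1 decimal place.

41.9 °F

For a temperature change the 32° offset cancels: Δ°F = 23.3 × 1.8 = 41.9 °F.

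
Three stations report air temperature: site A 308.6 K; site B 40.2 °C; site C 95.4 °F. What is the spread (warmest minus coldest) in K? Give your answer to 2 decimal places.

4.98 K

site A: 308.6 K = 35.450 °C.
site C: 95.4 °F = 35.222 °C.
Spread: 40.200 − 35.222 = 4.978 °C.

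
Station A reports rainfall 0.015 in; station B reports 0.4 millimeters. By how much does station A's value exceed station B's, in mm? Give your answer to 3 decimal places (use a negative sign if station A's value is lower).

station A: 0.015 in = 0.38100 mm.
Difference: 0.38100 − 0.40000 = -0.019 mm.

-0.019 mm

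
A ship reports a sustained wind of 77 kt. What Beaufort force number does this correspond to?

Beaufort force 12

77 kt lies in the Beaufort 12 band (hurricane force, ≥64 kt).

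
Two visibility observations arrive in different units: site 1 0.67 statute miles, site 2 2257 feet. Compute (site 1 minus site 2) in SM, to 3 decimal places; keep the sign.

0.243 SM

site 2: 2257 ft = 0.42746 SM.
Difference: 0.67000 − 0.42746 = 0.243 SM.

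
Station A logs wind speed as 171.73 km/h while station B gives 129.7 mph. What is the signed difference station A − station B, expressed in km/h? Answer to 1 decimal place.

-37.0 km/h

station B: 129.7 mph = 208.732 km/h.
Difference: 171.730 − 208.732 = -37.0 km/h.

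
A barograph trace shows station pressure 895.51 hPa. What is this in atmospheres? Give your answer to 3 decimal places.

1 hPa = 0.000986923 atm, so 895.51 × 0.000986923 = 0.884 atm.

0.884 atm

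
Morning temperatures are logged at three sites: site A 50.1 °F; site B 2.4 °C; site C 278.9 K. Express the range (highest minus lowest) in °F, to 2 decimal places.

13.78 °F

site A: 50.1 °F = 10.056 °C.
site C: 278.9 K = 5.750 °C.
Spread: 10.056 − 2.400 = 7.656 °C = 13.78 °F.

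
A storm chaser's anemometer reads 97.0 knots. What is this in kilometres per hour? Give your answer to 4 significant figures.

179.6 km/h

1 kt = 1.852 km/h, so 97.0 × 1.852 = 179.6 km/h.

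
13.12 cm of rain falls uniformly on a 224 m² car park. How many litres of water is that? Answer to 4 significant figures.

29390 litres

Depth: 13.12 cm × 10 = 131.2 mm.
1 mm over 1 m² is 1 L, so volume = 131.2 × 224 = 29388.8 L ≈ 29390 L.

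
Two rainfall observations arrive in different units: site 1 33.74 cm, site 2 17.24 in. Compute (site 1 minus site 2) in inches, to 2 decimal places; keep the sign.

site 1: 33.74 cm = 13.2835 in.
Difference: 13.2835 − 17.2400 = -3.96 in.

-3.96 in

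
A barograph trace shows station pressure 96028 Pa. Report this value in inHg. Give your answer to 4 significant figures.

28.36 inHg

1 Pa = 0.0002953 inHg, so 96028 × 0.0002953 = 28.36 inHg.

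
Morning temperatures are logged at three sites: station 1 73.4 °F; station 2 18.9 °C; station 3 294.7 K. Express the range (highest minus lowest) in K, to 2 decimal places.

4.10 K

station 1: 73.4 °F = 23.000 °C.
station 3: 294.7 K = 21.550 °C.
Spread: 23.000 − 18.900 = 4.100 °C.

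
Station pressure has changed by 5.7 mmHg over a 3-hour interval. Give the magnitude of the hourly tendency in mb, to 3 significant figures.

2.53 mb per hour

5.7 mmHg / 3 h × 1.33322 mb/mmHg = 2.53 mb/h.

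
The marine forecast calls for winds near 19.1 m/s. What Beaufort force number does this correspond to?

19.1 m/s lies in the Beaufort 8 band (gale, 17.2–20.7 m/s).

Beaufort force 8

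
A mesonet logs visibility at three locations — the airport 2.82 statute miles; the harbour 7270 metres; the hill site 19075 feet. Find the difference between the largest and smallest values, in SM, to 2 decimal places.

1.70 SM

the harbour: 7270 m = 4.5174 SM.
the hill site: 19075 ft = 3.6127 SM.
Spread: 4.5174 − 2.8200 = 1.70 SM.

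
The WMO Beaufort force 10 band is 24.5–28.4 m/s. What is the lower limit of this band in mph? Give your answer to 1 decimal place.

54.8 mph

24.5–28.4 m/s × 2.237 = 54.8–63.5 mph.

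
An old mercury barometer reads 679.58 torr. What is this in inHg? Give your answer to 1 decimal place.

1 mmHg = 0.0393701 inHg, so 679.58 × 0.0393701 = 26.8 inHg.

26.8 inHg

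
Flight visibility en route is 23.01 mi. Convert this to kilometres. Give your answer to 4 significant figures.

37.03 km

1 SM = 1.60934 km, so 23.01 × 1.60934 = 37.03 km.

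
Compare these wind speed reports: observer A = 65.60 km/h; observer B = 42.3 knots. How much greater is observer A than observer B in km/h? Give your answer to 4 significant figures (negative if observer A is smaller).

-12.74 km/h

observer B: 42.3 kt = 78.3396 km/h.
Difference: 65.6000 − 78.3396 = -12.74 km/h.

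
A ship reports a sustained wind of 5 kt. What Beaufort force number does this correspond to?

Beaufort force 2

5 kt lies in the Beaufort 2 band (light breeze, 4–6 kt).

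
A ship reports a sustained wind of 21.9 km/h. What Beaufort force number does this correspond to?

21.9 km/h = 6.1 m/s, which is Beaufort 4 (moderate breeze, 5.5–7.9 m/s).

Beaufort force 4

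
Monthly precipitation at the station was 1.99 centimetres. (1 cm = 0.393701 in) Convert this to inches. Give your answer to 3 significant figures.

0.783 in

1 cm = 0.393701 in, so 1.99 × 0.393701 = 0.783 in.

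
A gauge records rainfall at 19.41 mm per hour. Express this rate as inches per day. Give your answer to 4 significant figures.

18.34 in/day

19.41 mm/hour × 0.0393701 in/mm × 24 hour/day = 18.34 in/day.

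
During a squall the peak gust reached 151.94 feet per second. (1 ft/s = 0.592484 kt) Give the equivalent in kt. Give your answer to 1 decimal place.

1 ft/s = 0.592484 kt, so 151.94 × 0.592484 = 90.0 kt.

90.0 kt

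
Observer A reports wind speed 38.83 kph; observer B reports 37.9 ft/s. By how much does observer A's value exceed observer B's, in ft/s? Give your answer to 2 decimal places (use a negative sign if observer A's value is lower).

-2.51 ft/s

observer A: 38.83 km/h = 35.3875 ft/s.
Difference: 35.3875 − 37.9000 = -2.51 ft/s.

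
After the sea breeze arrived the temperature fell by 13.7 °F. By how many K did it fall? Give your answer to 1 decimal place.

For a temperature change the 32° offset cancels: ΔK = 13.7 × 0.5556 = 7.6 K.

7.6 K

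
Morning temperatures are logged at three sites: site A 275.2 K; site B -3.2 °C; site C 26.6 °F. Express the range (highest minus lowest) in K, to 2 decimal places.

site A: 275.2 K = 2.050 °C.
site C: 26.6 °F = -3.000 °C.
Spread: 2.050 − (-3.200) = 5.250 °C.

5.25 K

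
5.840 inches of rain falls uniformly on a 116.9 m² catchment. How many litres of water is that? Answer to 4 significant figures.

17340 litres

Depth: 5.840 in × 25.4 = 148.336 mm.
1 mm over 1 m² is 1 L, so volume = 148.336 × 116.9 = 17340.478 L ≈ 17340 L.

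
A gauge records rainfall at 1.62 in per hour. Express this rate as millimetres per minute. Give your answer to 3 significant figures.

0.686 mm/minute

1.62 in/hour × 25.4 mm/in × 0.0166667 hour/minute = 0.686 mm/minute.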